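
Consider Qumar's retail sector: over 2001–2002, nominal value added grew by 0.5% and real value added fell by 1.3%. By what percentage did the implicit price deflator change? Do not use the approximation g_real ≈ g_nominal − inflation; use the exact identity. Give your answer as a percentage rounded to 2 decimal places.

(1 + g_nom) = (1 + g_real)(1 + π), so π = 1.0050 / 0.9870 − 1 = 0.01824.

1.82%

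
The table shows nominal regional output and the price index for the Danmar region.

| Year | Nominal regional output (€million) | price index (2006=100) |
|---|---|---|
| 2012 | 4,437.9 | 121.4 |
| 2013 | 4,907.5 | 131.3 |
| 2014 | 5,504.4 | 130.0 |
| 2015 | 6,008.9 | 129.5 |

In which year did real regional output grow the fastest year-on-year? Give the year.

2014

2013: real = 4907.5/1.313 = 3737.62; growth vs 2012 (3655.60) = 2.24%.
2014: real = 5504.4/1.300 = 4234.15; growth vs 2013 (3737.62) = 13.28%.
2015: real = 6008.9/1.295 = 4640.08; growth vs 2014 (4234.15) = 9.59%.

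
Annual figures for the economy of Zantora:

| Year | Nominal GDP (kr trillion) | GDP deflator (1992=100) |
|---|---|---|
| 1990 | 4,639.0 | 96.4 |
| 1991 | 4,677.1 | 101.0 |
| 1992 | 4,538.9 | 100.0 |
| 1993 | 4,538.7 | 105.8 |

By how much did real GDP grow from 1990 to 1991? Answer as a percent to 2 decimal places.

-3.77%

Real GDP 1990 = 4639.0/0.964 = 4812.24.
Real GDP 1991 = 4677.1/1.010 = 4630.79.
Change = 4630.79/4812.24 − 1 = -0.0377.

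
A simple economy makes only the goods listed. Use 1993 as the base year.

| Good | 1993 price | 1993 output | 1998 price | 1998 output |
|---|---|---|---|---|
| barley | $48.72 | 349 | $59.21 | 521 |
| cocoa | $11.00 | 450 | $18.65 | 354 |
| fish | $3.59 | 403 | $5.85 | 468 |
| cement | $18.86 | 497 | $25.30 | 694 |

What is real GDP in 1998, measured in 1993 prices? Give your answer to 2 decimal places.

$44046.08

Real GDP 1998 = Σ (p_1993 × q_1998) = 48.72·521 + 11.00·354 + 3.59·468 + 18.86·694 = 44046.08.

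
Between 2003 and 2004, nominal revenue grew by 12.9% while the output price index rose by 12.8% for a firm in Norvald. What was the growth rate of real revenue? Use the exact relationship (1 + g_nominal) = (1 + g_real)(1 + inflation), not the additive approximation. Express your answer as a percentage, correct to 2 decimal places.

(1 + g_nom) = (1 + g_real)(1 + π), so g_real = 1.1290 / 1.1280 − 1 = 0.00089.

0.09%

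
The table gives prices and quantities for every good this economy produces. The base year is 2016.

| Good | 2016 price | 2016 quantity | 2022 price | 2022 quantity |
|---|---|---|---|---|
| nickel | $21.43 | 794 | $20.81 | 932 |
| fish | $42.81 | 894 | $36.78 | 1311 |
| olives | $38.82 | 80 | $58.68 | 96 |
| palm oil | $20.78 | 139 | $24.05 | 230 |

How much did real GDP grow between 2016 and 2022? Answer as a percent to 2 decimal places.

Real GDP 2016 = Nominal GDP 2016 = 21.43·794 + 42.81·894 + 38.82·80 + 20.78·139 = 61281.58.
Real GDP 2022 (at 2016 prices) = 21.43·932 + 42.81·1311 + 38.82·96 + 20.78·230 = 84602.79.
Real growth = 84602.79/61281.58 − 1 = 0.3806.

38.06%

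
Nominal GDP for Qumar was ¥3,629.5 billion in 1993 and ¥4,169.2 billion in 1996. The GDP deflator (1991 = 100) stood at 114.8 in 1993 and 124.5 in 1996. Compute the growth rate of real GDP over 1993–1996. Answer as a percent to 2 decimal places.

5.92%

Real GDP 1993 = 3629.5 / 1.148 = 3161.59.
Real GDP 1996 = 4169.2 / 1.245 = 3348.76.
Real growth = 3348.76 / 3161.59 − 1 = 0.0592.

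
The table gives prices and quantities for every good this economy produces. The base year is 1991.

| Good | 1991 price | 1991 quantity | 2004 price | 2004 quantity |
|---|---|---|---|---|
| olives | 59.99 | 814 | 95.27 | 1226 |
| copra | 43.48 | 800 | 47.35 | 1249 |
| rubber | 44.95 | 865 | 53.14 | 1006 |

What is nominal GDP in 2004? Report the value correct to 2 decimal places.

229400.01

Nominal GDP 2004 = Σ (p_2004 × q_2004) = 95.27·1226 + 47.35·1249 + 53.14·1006 = 229400.01.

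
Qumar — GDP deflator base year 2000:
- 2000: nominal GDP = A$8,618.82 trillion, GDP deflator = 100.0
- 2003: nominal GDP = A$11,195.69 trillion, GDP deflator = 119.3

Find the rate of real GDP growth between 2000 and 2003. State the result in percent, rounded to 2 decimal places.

8.88%

Deflate each year: 2000 → 8618.82/1.000 = 8618.82; 2003 → 11195.69/1.193 = 9384.48.
So real GDP changed by 9384.48/8618.82 − 1 = 0.0888, i.e. 8.88%.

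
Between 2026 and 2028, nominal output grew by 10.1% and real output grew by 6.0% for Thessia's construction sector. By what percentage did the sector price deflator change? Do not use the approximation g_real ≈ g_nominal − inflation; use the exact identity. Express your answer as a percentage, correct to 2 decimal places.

3.87%

(1 + g_nom) = (1 + g_real)(1 + π), so π = 1.1010 / 1.0600 − 1 = 0.03868.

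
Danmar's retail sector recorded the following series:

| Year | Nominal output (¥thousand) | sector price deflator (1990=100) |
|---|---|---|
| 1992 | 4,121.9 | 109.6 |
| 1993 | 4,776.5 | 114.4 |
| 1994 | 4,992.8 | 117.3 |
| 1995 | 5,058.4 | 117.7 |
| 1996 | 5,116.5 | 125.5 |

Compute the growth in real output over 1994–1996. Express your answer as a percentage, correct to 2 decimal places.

Real output 1994 = 4992.8/1.173 = 4256.44.
Real output 1996 = 5116.5/1.255 = 4076.89.
Change = 4076.89/4256.44 − 1 = -0.0422.

-4.22%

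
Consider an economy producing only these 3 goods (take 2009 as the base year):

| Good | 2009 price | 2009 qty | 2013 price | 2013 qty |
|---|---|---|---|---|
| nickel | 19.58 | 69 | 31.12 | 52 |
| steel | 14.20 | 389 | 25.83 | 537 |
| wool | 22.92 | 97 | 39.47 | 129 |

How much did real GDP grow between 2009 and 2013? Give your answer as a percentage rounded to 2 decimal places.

27.50%

Real GDP 2009 = Nominal GDP 2009 = 19.58·69 + 14.20·389 + 22.92·97 = 9098.06.
Real GDP 2013 (at 2009 prices) = 19.58·52 + 14.20·537 + 22.92·129 = 11600.24.
Real growth = 11600.24/9098.06 − 1 = 0.2750.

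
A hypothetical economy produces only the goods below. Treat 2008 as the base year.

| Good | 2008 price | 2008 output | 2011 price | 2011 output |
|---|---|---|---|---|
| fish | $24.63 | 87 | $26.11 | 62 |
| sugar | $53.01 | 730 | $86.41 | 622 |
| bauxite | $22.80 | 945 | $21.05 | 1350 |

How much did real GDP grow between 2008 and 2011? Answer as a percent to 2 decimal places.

4.64%

Real GDP 2008 = Nominal GDP 2008 = 24.63·87 + 53.01·730 + 22.80·945 = 62386.11.
Real GDP 2011 (at 2008 prices) = 24.63·62 + 53.01·622 + 22.80·1350 = 65279.28.
Real growth = 65279.28/62386.11 − 1 = 0.0464.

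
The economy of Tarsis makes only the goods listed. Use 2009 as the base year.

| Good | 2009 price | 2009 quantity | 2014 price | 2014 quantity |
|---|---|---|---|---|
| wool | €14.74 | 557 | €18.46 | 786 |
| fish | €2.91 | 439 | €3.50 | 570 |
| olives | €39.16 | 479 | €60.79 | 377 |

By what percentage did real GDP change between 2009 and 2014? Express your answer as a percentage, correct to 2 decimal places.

Real GDP 2009 = Nominal GDP 2009 = 14.74·557 + 2.91·439 + 39.16·479 = 28245.31.
Real GDP 2014 (at 2009 prices) = 14.74·786 + 2.91·570 + 39.16·377 = 28007.66.
Real growth = 28007.66/28245.31 − 1 = -0.0084.

-0.84%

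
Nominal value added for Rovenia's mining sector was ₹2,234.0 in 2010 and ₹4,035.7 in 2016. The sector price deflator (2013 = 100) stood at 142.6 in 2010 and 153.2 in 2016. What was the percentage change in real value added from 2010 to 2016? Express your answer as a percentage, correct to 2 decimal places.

Deflate each year: 2010 → 2234.0/1.426 = 1566.62; 2016 → 4035.7/1.532 = 2634.27.
So real value added changed by 2634.27/1566.62 − 1 = 0.6815, i.e. 68.15%.

68.15%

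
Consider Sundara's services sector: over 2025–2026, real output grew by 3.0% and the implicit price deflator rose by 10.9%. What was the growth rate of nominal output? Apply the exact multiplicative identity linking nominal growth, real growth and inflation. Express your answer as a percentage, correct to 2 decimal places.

(1 + g_nom) = (1 + g_real)(1 + π) = 1.0300 × 1.1090 = 1.14227.

14.23%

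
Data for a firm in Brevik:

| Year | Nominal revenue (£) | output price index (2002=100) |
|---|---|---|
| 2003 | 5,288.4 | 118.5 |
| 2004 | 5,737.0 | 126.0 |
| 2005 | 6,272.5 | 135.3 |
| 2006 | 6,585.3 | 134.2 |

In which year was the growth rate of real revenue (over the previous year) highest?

2006

2004: real = 5737.0/1.260 = 4553.17; growth vs 2003 (4462.78) = 2.03%.
2005: real = 6272.5/1.353 = 4635.99; growth vs 2004 (4553.17) = 1.82%.
2006: real = 6585.3/1.342 = 4907.08; growth vs 2005 (4635.99) = 5.85%.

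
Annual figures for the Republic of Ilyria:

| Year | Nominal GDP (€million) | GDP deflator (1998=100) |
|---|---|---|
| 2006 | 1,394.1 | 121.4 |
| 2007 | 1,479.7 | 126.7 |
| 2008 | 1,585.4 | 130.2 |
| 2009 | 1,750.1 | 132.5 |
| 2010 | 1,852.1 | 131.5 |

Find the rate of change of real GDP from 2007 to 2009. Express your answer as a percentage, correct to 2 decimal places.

Real GDP 2007 = 1479.7/1.267 = 1167.88.
Real GDP 2009 = 1750.1/1.325 = 1320.83.
Change = 1320.83/1167.88 − 1 = 0.1310.

13.10%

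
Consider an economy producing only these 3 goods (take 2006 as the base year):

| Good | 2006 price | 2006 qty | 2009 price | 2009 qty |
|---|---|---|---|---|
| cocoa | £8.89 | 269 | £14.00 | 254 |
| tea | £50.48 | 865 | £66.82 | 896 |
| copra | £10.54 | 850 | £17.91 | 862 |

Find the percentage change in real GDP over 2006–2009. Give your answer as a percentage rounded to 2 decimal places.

Real GDP 2006 = Nominal GDP 2006 = 8.89·269 + 50.48·865 + 10.54·850 = 55015.61.
Real GDP 2009 (at 2006 prices) = 8.89·254 + 50.48·896 + 10.54·862 = 56573.62.
Real growth = 56573.62/55015.61 − 1 = 0.0283.

2.83%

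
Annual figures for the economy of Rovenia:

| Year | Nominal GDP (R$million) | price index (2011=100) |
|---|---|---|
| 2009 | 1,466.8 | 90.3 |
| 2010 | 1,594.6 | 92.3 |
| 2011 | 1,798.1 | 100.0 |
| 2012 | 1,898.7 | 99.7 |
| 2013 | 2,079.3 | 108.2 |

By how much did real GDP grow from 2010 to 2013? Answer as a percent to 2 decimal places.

Real GDP 2010 = 1594.6/0.923 = 1727.63.
Real GDP 2013 = 2079.3/1.082 = 1921.72.
Change = 1921.72/1727.63 − 1 = 0.1123.

11.23%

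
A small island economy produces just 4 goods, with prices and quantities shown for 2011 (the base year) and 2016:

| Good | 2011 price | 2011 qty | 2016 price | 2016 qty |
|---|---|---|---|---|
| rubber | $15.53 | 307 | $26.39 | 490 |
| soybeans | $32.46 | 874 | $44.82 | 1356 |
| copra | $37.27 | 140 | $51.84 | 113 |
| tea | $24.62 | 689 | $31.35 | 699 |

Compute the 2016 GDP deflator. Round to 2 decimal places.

138.92

Nominal GDP 2016 = 26.39·490 + 44.82·1356 + 51.84·113 + 31.35·699 = 101478.59.
Real GDP 2016 (at 2011 prices) = 15.53·490 + 32.46·1356 + 37.27·113 + 24.62·699 = 73046.35.
Deflator = Nominal/Real × 100 = 101478.59/73046.35 × 100 = 138.924.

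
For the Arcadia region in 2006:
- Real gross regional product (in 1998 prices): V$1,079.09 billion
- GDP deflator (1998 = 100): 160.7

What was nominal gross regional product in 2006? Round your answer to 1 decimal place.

V$1,734.1 billion

Nominal gross regional product = Real × (GDP deflator/100) = 1079.09 × 1.607 = 1734.10.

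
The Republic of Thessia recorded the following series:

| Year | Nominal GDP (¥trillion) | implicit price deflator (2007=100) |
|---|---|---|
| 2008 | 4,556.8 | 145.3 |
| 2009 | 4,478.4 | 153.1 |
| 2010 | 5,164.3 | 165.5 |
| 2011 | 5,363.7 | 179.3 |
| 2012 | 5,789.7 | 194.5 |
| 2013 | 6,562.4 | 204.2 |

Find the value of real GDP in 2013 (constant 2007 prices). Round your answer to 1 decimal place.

¥3,213.7 trillion

Real GDP 2013 = 6562.4 / 2.042 = 3213.71.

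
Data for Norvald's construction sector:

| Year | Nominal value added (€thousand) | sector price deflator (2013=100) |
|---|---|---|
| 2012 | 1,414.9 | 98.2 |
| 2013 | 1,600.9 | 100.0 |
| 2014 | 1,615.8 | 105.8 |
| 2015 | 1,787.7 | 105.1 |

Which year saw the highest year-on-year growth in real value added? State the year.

2013: real = 1600.9/1.000 = 1600.90; growth vs 2012 (1440.84) = 11.11%.
2014: real = 1615.8/1.058 = 1527.22; growth vs 2013 (1600.90) = -4.60%.
2015: real = 1787.7/1.051 = 1700.95; growth vs 2014 (1527.22) = 11.38%.

2015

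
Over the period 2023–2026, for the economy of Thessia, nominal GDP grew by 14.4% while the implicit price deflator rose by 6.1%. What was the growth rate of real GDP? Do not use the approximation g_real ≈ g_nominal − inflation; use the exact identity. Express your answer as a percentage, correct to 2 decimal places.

7.82%

(1 + g_nom) = (1 + g_real)(1 + π), so g_real = 1.1440 / 1.0610 − 1 = 0.07823.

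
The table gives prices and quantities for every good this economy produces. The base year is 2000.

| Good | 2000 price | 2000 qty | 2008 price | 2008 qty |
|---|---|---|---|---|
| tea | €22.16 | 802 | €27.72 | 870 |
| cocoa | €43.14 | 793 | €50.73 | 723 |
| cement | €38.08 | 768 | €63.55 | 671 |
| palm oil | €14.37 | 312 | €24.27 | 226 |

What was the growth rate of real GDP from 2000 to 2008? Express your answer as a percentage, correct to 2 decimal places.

Real GDP 2000 = Nominal GDP 2000 = 22.16·802 + 43.14·793 + 38.08·768 + 14.37·312 = 85711.22.
Real GDP 2008 (at 2000 prices) = 22.16·870 + 43.14·723 + 38.08·671 + 14.37·226 = 79268.72.
Real growth = 79268.72/85711.22 − 1 = -0.0752.

-7.52%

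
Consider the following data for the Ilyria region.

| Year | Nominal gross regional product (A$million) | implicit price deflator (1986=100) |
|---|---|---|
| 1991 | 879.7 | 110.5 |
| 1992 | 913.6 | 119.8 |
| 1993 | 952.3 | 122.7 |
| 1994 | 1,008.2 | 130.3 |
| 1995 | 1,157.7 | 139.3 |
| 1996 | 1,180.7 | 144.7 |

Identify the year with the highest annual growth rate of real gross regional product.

1995

1992: real = 913.6/1.198 = 762.60; growth vs 1991 (796.11) = -4.21%.
1993: real = 952.3/1.227 = 776.12; growth vs 1992 (762.60) = 1.77%.
1994: real = 1008.2/1.303 = 773.75; growth vs 1993 (776.12) = -0.31%.
1995: real = 1157.7/1.393 = 831.08; growth vs 1994 (773.75) = 7.41%.
1996: real = 1180.7/1.447 = 815.96; growth vs 1995 (831.08) = -1.82%.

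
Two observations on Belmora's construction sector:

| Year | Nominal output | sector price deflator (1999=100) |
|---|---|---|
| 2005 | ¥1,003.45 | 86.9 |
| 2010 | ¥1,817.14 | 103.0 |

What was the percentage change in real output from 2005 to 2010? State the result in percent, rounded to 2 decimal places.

Deflate each year: 2005 → 1003.45/0.869 = 1154.72; 2010 → 1817.14/1.030 = 1764.21.
So real output changed by 1764.21/1154.72 − 1 = 0.5278, i.e. 52.78%.

52.78%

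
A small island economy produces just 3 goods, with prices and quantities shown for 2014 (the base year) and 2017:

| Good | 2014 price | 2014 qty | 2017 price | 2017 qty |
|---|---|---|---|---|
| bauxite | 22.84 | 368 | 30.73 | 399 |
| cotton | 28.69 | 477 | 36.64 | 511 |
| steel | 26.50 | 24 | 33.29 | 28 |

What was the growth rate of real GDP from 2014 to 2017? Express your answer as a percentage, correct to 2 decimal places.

7.87%

Real GDP 2014 = Nominal GDP 2014 = 22.84·368 + 28.69·477 + 26.50·24 = 22726.25.
Real GDP 2017 (at 2014 prices) = 22.84·399 + 28.69·511 + 26.50·28 = 24515.75.
Real growth = 24515.75/22726.25 − 1 = 0.0787.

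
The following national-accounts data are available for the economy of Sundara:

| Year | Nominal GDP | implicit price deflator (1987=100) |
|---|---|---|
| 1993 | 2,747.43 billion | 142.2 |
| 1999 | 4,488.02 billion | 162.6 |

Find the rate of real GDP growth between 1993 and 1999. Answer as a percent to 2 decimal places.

Deflate each year: 1993 → 2747.43/1.422 = 1932.09; 1999 → 4488.02/1.626 = 2760.16.
So real GDP changed by 2760.16/1932.09 − 1 = 0.4286, i.e. 42.86%.

42.86%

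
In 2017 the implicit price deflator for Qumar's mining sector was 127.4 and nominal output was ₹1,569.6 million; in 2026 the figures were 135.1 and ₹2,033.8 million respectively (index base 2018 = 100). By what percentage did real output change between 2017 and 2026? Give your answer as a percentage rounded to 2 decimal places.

22.19%

Deflate each year: 2017 → 1569.6/1.274 = 1232.03; 2026 → 2033.8/1.351 = 1505.40.
So real output changed by 1505.40/1232.03 − 1 = 0.2219, i.e. 22.19%.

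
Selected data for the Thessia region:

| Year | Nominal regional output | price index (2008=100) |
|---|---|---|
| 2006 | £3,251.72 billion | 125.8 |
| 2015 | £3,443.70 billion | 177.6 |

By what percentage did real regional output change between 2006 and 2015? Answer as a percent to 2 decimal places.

-24.98%

Real regional output 2006 = 3251.72 / 1.258 = 2584.83.
Real regional output 2015 = 3443.70 / 1.776 = 1939.02.
Real growth = 1939.02 / 2584.83 − 1 = -0.2498.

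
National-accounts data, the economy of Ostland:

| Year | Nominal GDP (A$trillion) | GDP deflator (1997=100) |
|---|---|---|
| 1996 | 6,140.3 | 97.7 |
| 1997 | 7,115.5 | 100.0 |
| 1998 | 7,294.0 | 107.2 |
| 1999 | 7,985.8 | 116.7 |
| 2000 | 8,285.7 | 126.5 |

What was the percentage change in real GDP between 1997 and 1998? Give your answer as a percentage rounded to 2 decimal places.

-4.38%

Real GDP 1997 = 7115.5/1.000 = 7115.50.
Real GDP 1998 = 7294.0/1.072 = 6804.10.
Change = 6804.10/7115.50 − 1 = -0.0438.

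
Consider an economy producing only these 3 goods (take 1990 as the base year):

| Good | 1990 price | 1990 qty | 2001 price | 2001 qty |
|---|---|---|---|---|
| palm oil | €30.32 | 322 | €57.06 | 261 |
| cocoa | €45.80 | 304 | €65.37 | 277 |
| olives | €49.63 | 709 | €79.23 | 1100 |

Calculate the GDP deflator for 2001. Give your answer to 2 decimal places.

159.79

Nominal GDP 2001 = 57.06·261 + 65.37·277 + 79.23·1100 = 120153.15.
Real GDP 2001 (at 1990 prices) = 30.32·261 + 45.80·277 + 49.63·1100 = 75193.12.
Deflator = Nominal/Real × 100 = 120153.15/75193.12 × 100 = 159.793.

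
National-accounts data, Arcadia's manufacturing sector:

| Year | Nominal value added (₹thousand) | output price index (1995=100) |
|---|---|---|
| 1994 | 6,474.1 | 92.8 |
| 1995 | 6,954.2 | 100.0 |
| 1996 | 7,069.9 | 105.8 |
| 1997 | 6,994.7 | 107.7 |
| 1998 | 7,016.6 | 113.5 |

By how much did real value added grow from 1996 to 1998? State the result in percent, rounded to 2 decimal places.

-7.49%

Real value added 1996 = 7069.9/1.058 = 6682.33.
Real value added 1998 = 7016.6/1.135 = 6182.03.
Change = 6182.03/6682.33 − 1 = -0.0749.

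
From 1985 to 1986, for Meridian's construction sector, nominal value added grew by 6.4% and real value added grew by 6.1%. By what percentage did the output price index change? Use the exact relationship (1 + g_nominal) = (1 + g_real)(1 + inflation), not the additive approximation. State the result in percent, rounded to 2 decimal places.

(1 + g_nom) = (1 + g_real)(1 + π), so π = 1.0640 / 1.0610 − 1 = 0.00283.

0.28%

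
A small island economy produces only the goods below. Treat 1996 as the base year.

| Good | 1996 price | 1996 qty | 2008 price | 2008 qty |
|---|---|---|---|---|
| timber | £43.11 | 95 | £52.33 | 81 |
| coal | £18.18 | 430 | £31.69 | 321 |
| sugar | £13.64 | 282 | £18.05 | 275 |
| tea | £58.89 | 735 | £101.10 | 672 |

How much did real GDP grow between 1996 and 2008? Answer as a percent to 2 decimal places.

Real GDP 1996 = Nominal GDP 1996 = 43.11·95 + 18.18·430 + 13.64·282 + 58.89·735 = 59043.48.
Real GDP 2008 (at 1996 prices) = 43.11·81 + 18.18·321 + 13.64·275 + 58.89·672 = 52652.77.
Real growth = 52652.77/59043.48 − 1 = -0.1082.

-10.82%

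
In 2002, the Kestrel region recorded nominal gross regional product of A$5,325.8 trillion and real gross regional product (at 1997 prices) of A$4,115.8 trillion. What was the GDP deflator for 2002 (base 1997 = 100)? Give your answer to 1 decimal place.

129.4

GDP deflator = (Nominal / Real) × 100 = 5325.8 / 4115.8 × 100 = 129.40.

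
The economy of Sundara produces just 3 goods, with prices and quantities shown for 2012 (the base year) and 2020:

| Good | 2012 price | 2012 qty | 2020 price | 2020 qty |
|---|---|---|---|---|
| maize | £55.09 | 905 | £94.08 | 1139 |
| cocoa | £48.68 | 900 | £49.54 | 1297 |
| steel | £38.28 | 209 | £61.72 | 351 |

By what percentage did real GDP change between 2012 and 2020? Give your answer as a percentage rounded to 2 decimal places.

Real GDP 2012 = Nominal GDP 2012 = 55.09·905 + 48.68·900 + 38.28·209 = 101668.97.
Real GDP 2020 (at 2012 prices) = 55.09·1139 + 48.68·1297 + 38.28·351 = 139321.75.
Real growth = 139321.75/101668.97 − 1 = 0.3703.

37.03%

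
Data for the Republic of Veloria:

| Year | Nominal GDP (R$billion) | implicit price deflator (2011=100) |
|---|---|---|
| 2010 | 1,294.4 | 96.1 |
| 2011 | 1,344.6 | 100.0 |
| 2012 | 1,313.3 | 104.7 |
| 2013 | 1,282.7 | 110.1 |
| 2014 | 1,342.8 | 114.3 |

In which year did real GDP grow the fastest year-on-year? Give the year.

2014

2011: real = 1344.6/1.000 = 1344.60; growth vs 2010 (1346.93) = -0.17%.
2012: real = 1313.3/1.047 = 1254.35; growth vs 2011 (1344.60) = -6.71%.
2013: real = 1282.7/1.101 = 1165.03; growth vs 2012 (1254.35) = -7.12%.
2014: real = 1342.8/1.143 = 1174.80; growth vs 2013 (1165.03) = 0.84%.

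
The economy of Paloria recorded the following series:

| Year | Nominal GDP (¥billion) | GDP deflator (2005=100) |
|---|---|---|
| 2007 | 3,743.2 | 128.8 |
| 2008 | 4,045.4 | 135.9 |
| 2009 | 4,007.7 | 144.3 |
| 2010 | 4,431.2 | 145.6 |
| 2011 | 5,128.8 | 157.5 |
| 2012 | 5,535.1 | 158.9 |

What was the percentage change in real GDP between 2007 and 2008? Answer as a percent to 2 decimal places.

Real GDP 2007 = 3743.2/1.288 = 2906.21.
Real GDP 2008 = 4045.4/1.359 = 2976.75.
Change = 2976.75/2906.21 − 1 = 0.0243.

2.43%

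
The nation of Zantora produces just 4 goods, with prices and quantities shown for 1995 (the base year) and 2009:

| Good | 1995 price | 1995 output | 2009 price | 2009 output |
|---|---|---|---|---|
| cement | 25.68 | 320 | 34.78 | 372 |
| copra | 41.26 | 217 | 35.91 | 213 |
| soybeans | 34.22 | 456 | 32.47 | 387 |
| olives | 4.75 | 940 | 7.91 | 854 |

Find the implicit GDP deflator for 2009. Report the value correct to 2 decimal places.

111.97

Nominal GDP 2009 = 34.78·372 + 35.91·213 + 32.47·387 + 7.91·854 = 39908.02.
Real GDP 2009 (at 1995 prices) = 25.68·372 + 41.26·213 + 34.22·387 + 4.75·854 = 35640.98.
Deflator = Nominal/Real × 100 = 39908.02/35640.98 × 100 = 111.972.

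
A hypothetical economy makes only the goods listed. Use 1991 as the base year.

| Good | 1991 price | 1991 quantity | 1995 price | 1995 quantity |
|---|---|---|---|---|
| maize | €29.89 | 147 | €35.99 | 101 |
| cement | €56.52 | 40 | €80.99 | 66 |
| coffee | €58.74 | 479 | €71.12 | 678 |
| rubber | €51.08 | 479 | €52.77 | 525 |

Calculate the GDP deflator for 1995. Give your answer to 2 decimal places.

115.69

Nominal GDP 1995 = 35.99·101 + 80.99·66 + 71.12·678 + 52.77·525 = 84903.94.
Real GDP 1995 (at 1991 prices) = 29.89·101 + 56.52·66 + 58.74·678 + 51.08·525 = 73391.93.
Deflator = Nominal/Real × 100 = 84903.94/73391.93 × 100 = 115.686.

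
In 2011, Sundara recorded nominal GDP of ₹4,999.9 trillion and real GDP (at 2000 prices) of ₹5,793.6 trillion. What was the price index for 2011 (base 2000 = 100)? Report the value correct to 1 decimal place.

86.3

price index = (Nominal / Real) × 100 = 4999.9 / 5793.6 × 100 = 86.30.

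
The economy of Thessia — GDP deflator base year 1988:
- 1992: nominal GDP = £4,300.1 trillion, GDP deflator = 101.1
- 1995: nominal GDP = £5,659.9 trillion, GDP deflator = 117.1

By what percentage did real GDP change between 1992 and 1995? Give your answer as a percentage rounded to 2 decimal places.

13.64%

Real GDP 1992 = 4300.1 / 1.011 = 4253.31.
Real GDP 1995 = 5659.9 / 1.171 = 4833.39.
Real growth = 4833.39 / 4253.31 − 1 = 0.1364.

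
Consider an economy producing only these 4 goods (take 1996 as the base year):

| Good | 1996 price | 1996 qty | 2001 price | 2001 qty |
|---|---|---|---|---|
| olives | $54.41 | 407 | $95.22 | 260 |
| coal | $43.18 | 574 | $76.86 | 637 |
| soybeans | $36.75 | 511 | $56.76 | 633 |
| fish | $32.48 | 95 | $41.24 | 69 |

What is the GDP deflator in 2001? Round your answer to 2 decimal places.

167.51

Nominal GDP 2001 = 95.22·260 + 76.86·637 + 56.76·633 + 41.24·69 = 112491.66.
Real GDP 2001 (at 1996 prices) = 54.41·260 + 43.18·637 + 36.75·633 + 32.48·69 = 67156.13.
Deflator = Nominal/Real × 100 = 112491.66/67156.13 × 100 = 167.508.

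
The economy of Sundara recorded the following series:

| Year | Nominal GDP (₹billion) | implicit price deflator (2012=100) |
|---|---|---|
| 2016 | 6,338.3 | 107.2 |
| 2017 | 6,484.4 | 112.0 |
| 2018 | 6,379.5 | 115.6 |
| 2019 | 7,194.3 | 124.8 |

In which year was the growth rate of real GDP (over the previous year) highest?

2019

2017: real = 6484.4/1.120 = 5789.64; growth vs 2016 (5912.59) = -2.08%.
2018: real = 6379.5/1.156 = 5518.60; growth vs 2017 (5789.64) = -4.68%.
2019: real = 7194.3/1.248 = 5764.66; growth vs 2018 (5518.60) = 4.46%.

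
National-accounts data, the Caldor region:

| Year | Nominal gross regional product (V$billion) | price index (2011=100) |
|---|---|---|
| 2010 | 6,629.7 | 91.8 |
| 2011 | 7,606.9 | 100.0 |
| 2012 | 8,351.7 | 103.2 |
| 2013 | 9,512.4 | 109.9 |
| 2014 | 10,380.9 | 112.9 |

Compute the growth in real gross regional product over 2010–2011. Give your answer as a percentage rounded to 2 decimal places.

5.33%

Real gross regional product 2010 = 6629.7/0.918 = 7221.90.
Real gross regional product 2011 = 7606.9/1.000 = 7606.90.
Change = 7606.90/7221.90 − 1 = 0.0533.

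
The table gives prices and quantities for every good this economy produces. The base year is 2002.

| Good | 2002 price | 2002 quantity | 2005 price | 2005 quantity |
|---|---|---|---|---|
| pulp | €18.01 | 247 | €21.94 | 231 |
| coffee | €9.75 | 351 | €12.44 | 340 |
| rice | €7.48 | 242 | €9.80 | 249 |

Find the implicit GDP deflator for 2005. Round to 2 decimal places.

Nominal GDP 2005 = 21.94·231 + 12.44·340 + 9.80·249 = 11737.94.
Real GDP 2005 (at 2002 prices) = 18.01·231 + 9.75·340 + 7.48·249 = 9337.83.
Deflator = Nominal/Real × 100 = 11737.94/9337.83 × 100 = 125.703.

125.70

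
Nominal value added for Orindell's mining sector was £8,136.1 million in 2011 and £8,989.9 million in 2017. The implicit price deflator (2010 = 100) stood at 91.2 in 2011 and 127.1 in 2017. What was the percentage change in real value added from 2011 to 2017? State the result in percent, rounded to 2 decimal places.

-20.72%

Deflate each year: 2011 → 8136.1/0.912 = 8921.16; 2017 → 8989.9/1.271 = 7073.09.
So real value added changed by 7073.09/8921.16 − 1 = -0.2072, i.e. -20.72%.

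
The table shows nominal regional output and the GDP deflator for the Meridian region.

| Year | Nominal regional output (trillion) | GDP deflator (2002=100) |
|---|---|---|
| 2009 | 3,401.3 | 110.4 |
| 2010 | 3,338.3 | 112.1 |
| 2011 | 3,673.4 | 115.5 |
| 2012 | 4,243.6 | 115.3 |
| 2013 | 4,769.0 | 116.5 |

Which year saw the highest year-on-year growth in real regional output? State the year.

2012

2010: real = 3338.3/1.121 = 2977.97; growth vs 2009 (3080.89) = -3.34%.
2011: real = 3673.4/1.155 = 3180.43; growth vs 2010 (2977.97) = 6.80%.
2012: real = 4243.6/1.153 = 3680.49; growth vs 2011 (3180.43) = 15.72%.
2013: real = 4769.0/1.165 = 4093.56; growth vs 2012 (3680.49) = 11.22%.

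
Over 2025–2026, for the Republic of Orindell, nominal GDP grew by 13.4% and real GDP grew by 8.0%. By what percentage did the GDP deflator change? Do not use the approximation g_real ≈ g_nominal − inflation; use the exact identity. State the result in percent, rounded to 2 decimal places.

(1 + g_nom) = (1 + g_real)(1 + π), so π = 1.1340 / 1.0800 − 1 = 0.05000.

5.00%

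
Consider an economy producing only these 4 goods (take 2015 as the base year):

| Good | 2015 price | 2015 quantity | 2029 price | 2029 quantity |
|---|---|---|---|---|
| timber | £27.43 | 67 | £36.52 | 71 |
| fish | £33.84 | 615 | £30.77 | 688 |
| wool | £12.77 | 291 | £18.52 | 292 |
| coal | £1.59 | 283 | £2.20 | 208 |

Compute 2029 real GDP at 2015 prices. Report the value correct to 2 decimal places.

£29289.01

Real GDP 2029 = Σ (p_2015 × q_2029) = 27.43·71 + 33.84·688 + 12.77·292 + 1.59·208 = 29289.01.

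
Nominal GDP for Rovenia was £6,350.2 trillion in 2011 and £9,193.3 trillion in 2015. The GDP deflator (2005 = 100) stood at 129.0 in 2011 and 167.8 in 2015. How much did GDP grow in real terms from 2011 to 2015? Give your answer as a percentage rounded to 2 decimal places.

Deflate each year: 2011 → 6350.2/1.290 = 4922.64; 2015 → 9193.3/1.678 = 5478.72.
So real GDP changed by 5478.72/4922.64 − 1 = 0.1130, i.e. 11.30%.

11.30%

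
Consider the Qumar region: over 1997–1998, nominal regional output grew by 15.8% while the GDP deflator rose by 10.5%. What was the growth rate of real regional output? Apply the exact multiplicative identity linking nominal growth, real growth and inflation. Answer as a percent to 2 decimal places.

4.80%

(1 + g_nom) = (1 + g_real)(1 + π), so g_real = 1.1580 / 1.1050 − 1 = 0.04796.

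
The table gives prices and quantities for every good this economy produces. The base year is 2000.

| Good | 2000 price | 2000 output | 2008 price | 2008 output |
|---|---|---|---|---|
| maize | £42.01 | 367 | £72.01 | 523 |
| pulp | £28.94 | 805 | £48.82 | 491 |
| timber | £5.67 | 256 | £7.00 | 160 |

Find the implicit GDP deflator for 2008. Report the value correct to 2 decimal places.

169.20

Nominal GDP 2008 = 72.01·523 + 48.82·491 + 7.00·160 = 62751.85.
Real GDP 2008 (at 2000 prices) = 42.01·523 + 28.94·491 + 5.67·160 = 37087.97.
Deflator = Nominal/Real × 100 = 62751.85/37087.97 × 100 = 169.197.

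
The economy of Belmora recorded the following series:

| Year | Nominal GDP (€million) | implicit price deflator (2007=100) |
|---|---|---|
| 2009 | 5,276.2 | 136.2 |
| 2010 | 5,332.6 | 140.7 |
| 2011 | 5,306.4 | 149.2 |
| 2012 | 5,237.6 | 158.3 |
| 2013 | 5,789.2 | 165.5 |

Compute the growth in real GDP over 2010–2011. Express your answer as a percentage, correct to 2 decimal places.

-6.16%

Real GDP 2010 = 5332.6/1.407 = 3790.05.
Real GDP 2011 = 5306.4/1.492 = 3556.57.
Change = 3556.57/3790.05 − 1 = -0.0616.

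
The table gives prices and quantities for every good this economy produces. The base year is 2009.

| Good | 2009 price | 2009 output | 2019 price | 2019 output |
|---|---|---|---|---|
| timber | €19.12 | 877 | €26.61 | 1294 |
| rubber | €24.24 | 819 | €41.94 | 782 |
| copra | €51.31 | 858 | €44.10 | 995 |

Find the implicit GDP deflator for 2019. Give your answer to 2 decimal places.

Nominal GDP 2019 = 26.61·1294 + 41.94·782 + 44.10·995 = 111109.92.
Real GDP 2019 (at 2009 prices) = 19.12·1294 + 24.24·782 + 51.31·995 = 94750.41.
Deflator = Nominal/Real × 100 = 111109.92/94750.41 × 100 = 117.266.

117.27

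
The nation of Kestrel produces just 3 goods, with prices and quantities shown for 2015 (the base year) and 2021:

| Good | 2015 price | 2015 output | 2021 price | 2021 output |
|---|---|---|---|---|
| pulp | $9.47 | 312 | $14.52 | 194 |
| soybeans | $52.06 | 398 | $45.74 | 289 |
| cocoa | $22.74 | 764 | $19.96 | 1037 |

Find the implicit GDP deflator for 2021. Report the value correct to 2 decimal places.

Nominal GDP 2021 = 14.52·194 + 45.74·289 + 19.96·1037 = 36734.26.
Real GDP 2021 (at 2015 prices) = 9.47·194 + 52.06·289 + 22.74·1037 = 40463.90.
Deflator = Nominal/Real × 100 = 36734.26/40463.90 × 100 = 90.783.

90.78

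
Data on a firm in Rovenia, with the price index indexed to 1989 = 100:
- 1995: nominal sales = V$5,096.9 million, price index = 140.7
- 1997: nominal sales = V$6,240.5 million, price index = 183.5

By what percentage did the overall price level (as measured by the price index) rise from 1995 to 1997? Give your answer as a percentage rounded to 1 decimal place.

30.4%

Price-level change = 183.5 / 140.7 − 1 = 0.3042.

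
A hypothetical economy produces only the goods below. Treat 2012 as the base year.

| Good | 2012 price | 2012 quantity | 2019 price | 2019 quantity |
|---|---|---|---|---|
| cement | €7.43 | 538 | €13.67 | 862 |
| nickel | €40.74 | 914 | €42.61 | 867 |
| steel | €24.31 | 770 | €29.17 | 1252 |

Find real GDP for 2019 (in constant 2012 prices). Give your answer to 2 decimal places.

Real GDP 2019 = Σ (p_2012 × q_2019) = 7.43·862 + 40.74·867 + 24.31·1252 = 72162.36.

€72162.36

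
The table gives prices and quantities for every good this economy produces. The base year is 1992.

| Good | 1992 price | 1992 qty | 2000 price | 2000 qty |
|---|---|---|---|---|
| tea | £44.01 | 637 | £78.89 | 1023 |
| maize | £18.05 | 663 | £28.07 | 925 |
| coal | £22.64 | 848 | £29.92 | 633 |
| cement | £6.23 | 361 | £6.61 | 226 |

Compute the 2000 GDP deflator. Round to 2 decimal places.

Nominal GDP 2000 = 78.89·1023 + 28.07·925 + 29.92·633 + 6.61·226 = 127102.44.
Real GDP 2000 (at 1992 prices) = 44.01·1023 + 18.05·925 + 22.64·633 + 6.23·226 = 77457.58.
Deflator = Nominal/Real × 100 = 127102.44/77457.58 × 100 = 164.093.

164.09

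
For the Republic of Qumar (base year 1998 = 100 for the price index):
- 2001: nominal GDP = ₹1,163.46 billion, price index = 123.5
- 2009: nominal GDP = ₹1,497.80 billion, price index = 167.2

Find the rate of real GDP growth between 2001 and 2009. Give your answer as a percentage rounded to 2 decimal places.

Real GDP 2001 = 1163.46 / 1.235 = 942.07.
Real GDP 2009 = 1497.80 / 1.672 = 895.81.
Real growth = 895.81 / 942.07 − 1 = -0.0491.

-4.91%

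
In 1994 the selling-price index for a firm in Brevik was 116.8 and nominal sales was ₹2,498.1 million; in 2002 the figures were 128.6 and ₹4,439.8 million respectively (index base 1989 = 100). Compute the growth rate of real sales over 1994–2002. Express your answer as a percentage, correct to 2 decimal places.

61.42%

Real sales 1994 = 2498.1 / 1.168 = 2138.78.
Real sales 2002 = 4439.8 / 1.286 = 3452.41.
Real growth = 3452.41 / 2138.78 − 1 = 0.6142.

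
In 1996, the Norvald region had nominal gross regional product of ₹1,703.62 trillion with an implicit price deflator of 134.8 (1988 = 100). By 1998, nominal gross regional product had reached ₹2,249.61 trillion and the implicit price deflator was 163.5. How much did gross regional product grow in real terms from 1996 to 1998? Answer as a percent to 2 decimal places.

Real gross regional product 1996 = 1703.62 / 1.348 = 1263.81.
Real gross regional product 1998 = 2249.61 / 1.635 = 1375.91.
Real growth = 1375.91 / 1263.81 − 1 = 0.0887.

8.87%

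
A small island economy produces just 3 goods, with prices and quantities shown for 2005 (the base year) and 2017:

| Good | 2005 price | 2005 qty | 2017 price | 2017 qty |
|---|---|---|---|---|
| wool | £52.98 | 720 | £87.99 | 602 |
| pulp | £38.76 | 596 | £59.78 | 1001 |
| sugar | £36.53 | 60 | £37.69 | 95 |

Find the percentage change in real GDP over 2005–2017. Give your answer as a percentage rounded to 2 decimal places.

Real GDP 2005 = Nominal GDP 2005 = 52.98·720 + 38.76·596 + 36.53·60 = 63438.36.
Real GDP 2017 (at 2005 prices) = 52.98·602 + 38.76·1001 + 36.53·95 = 74163.07.
Real growth = 74163.07/63438.36 − 1 = 0.1691.

16.91%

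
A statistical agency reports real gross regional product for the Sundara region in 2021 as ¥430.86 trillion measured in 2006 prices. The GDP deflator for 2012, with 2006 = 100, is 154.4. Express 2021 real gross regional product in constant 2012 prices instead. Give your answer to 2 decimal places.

¥665.25 trillion

Real gross regional product in 2012 prices = Real gross regional product in 2006 prices × (P_2012/P_2006) = 430.86 × 1.544 = 665.25.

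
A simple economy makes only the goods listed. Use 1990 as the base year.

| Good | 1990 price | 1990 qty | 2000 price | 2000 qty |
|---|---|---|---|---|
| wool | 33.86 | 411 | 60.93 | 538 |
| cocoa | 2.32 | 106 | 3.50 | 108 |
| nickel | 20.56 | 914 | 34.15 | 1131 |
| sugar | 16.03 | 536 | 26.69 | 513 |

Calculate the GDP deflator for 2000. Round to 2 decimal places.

Nominal GDP 2000 = 60.93·538 + 3.50·108 + 34.15·1131 + 26.69·513 = 85473.96.
Real GDP 2000 (at 1990 prices) = 33.86·538 + 2.32·108 + 20.56·1131 + 16.03·513 = 49943.99.
Deflator = Nominal/Real × 100 = 85473.96/49943.99 × 100 = 171.140.

171.14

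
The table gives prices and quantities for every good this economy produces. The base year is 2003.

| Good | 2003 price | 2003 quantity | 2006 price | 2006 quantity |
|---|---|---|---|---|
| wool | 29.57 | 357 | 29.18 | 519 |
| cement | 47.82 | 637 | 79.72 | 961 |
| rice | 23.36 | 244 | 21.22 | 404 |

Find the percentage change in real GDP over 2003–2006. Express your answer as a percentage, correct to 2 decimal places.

51.42%

Real GDP 2003 = Nominal GDP 2003 = 29.57·357 + 47.82·637 + 23.36·244 = 46717.67.
Real GDP 2006 (at 2003 prices) = 29.57·519 + 47.82·961 + 23.36·404 = 70739.29.
Real growth = 70739.29/46717.67 − 1 = 0.5142.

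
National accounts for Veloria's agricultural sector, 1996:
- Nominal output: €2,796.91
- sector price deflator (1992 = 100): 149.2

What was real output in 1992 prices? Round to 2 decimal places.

Real output = Nominal / (sector price deflator/100) = 2796.91 / 1.492 = 1874.60.

€1,874.60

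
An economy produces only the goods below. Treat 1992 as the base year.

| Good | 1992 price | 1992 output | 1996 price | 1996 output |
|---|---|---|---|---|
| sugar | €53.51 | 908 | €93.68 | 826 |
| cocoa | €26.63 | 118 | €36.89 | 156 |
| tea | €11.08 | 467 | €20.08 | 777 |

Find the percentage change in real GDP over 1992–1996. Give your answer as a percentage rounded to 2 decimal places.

Real GDP 1992 = Nominal GDP 1992 = 53.51·908 + 26.63·118 + 11.08·467 = 56903.78.
Real GDP 1996 (at 1992 prices) = 53.51·826 + 26.63·156 + 11.08·777 = 56962.70.
Real growth = 56962.70/56903.78 − 1 = 0.0010.

0.10%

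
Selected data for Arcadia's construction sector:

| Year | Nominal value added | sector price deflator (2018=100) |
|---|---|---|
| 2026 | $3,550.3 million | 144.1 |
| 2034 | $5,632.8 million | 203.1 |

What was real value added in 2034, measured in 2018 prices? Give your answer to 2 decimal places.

$2,773.41 million

Real value added = Nominal / (sector price deflator/100) = 5632.8 / 2.031 = 2773.41.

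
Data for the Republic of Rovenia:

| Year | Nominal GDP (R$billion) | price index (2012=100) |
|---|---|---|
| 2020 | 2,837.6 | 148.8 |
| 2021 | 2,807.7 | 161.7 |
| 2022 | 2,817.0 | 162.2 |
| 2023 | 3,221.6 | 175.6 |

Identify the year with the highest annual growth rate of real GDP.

2023

2021: real = 2807.7/1.617 = 1736.36; growth vs 2020 (1906.99) = -8.95%.
2022: real = 2817.0/1.622 = 1736.74; growth vs 2021 (1736.36) = 0.02%.
2023: real = 3221.6/1.756 = 1834.62; growth vs 2022 (1736.74) = 5.64%.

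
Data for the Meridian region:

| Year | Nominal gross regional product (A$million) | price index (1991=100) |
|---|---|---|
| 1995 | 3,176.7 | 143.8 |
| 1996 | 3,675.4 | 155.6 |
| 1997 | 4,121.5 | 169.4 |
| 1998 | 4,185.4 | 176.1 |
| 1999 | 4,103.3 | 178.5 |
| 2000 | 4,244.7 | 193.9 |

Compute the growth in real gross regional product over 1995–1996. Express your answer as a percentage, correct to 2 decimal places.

Real gross regional product 1995 = 3176.7/1.438 = 2209.11.
Real gross regional product 1996 = 3675.4/1.556 = 2362.08.
Change = 2362.08/2209.11 − 1 = 0.0692.

6.92%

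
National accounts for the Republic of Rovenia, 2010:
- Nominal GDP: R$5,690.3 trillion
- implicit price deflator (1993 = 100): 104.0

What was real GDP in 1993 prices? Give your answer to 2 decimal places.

R$5,471.44 trillion

Real GDP = Nominal / (implicit price deflator/100) = 5690.3 / 1.040 = 5471.44.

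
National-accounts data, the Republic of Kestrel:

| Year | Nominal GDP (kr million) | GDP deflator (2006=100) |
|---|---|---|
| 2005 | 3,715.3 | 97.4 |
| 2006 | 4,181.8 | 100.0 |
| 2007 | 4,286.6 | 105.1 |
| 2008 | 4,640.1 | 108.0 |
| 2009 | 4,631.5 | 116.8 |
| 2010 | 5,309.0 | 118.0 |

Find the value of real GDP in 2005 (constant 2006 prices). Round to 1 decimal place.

Real GDP 2005 = 3715.3 / 0.974 = 3814.48.

kr 3,814.5 million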